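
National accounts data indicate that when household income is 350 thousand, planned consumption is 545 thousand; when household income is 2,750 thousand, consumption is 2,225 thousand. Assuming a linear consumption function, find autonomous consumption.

a = 300

MPC = ΔC/ΔY = (2225 − 545)/(2750 − 350) = 1680/2400 = 0.7
a = C − MPC·Y = 545 − 0.7(350) = 545 − 245 = 300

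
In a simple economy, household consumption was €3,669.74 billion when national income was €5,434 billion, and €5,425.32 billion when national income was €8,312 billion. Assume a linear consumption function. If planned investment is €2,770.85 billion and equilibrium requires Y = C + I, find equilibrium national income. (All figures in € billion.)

MPC = (5425.32 − 3669.74)/(8312 − 5434) = 1755.58/2878 = 0.61
a = 3669.74 − 0.61(5434) = 355
Equilibrium: Y = 355 + 0.61Y + 2770.85
0.39Y = 3125.85, so Y = 3125.85/0.39 = 8015

Y = 8015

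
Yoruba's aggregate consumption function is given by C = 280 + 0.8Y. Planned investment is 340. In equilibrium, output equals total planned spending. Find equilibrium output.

Y = 3100

Y = C + I = 280 + 0.8Y + 340
Y − 0.8Y = 620
0.2Y = 620, so Y = 620/0.2 = 3100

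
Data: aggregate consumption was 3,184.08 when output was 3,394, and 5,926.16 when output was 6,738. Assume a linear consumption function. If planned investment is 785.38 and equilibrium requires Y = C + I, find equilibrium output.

Y = 6591

MPC = (5926.16 − 3184.08)/(6738 − 3394) = 2742.08/3344 = 0.82
a = 3184.08 − 0.82(3394) = 401
Equilibrium: Y = 401 + 0.82Y + 785.38
0.18Y = 1186.38, so Y = 1186.38/0.18 = 6591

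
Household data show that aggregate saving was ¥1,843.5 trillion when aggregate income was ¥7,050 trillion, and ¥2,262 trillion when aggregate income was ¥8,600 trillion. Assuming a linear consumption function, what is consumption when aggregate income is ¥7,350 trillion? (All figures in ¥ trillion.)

C = 5425.5

MPS = ΔS/ΔY = (2262 − 1843.5)/(8600 − 7050) = 418.5/1550 = 0.27
MPC = 1 − MPS = 0.73
Autonomous saving = 1843.5 − 0.27(7050) = -60, so a = 60
C = 60 + 0.73(7350) = 60 + 5365.5 = 5425.5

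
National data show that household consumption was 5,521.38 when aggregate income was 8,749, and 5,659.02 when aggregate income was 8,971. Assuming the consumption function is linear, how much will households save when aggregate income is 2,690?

S = 925.2

MPC = (5659.02 − 5521.38)/(8971 − 8749) = 137.64/222 = 0.62
a = 5521.38 − 0.62(8749) = 5521.38 − 5424.38 = 97
C = 97 + 0.62(2690) = 1764.8
S = 2690 − 1764.8 = 925.2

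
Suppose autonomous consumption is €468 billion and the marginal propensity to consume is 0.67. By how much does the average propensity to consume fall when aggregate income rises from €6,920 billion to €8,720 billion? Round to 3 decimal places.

At Y = 6920: C = 468 + 0.67(6920) = 5104.4, APC = 5104.4/6920 = 0.7376
At Y = 8720: C = 6310.4, APC = 6310.4/8720 = 0.7237
Fall in APC = 0.7376 − 0.7237 = 0.0139 ≈ 0.014

ΔAPC = 0.014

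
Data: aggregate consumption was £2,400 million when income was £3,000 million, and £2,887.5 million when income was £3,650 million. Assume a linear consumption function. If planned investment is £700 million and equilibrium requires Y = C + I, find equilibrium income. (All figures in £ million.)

Y = 3400

MPC = (2887.5 − 2400)/(3650 − 3000) = 487.5/650 = 0.75
a = 2400 − 0.75(3000) = 150
Equilibrium: Y = 150 + 0.75Y + 700
0.25Y = 850, so Y = 850/0.25 = 3400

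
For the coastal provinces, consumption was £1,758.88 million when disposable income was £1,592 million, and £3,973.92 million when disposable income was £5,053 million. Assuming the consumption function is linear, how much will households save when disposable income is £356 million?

MPC = (3973.92 − 1758.88)/(5053 − 1592) = 2215.04/3461 = 0.64
a = 1758.88 − 0.64(1592) = 1758.88 − 1018.88 = 740
C = 740 + 0.64(356) = 967.84
S = 356 − 967.84 = -611.84

S = -611.84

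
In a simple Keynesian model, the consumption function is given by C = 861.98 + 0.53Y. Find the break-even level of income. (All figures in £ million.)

At break-even, C = Y: 861.98 + 0.53Y = Y
0.47Y = 861.98, so Y = 861.98/0.47 = 1834

Y = 1834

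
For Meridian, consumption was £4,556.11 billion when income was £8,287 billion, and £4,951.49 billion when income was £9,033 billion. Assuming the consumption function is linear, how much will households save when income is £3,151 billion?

S = 1316.97

MPC = (4951.49 − 4556.11)/(9033 − 8287) = 395.38/746 = 0.53
a = 4556.11 − 0.53(8287) = 4556.11 − 4392.11 = 164
C = 164 + 0.53(3151) = 1834.03
S = 3151 − 1834.03 = 1316.97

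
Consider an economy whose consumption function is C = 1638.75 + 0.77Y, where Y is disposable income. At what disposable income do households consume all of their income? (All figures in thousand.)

Y = 7125

At break-even, C = Y: 1638.75 + 0.77Y = Y
0.23Y = 1638.75, so Y = 1638.75/0.23 = 7125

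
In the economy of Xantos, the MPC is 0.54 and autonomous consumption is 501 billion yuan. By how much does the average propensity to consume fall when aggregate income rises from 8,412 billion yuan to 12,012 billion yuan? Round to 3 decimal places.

At Y = 8412: C = 501 + 0.54(8412) = 5043.48, APC = 5043.48/8412 = 0.5996
At Y = 12012: C = 6987.48, APC = 6987.48/12012 = 0.5817
Fall in APC = 0.5996 − 0.5817 = 0.0179 ≈ 0.018

ΔAPC = 0.018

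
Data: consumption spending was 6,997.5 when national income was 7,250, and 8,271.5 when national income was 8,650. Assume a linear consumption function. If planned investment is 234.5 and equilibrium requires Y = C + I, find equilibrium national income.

MPC = (8271.5 − 6997.5)/(8650 − 7250) = 1274/1400 = 0.91
a = 6997.5 − 0.91(7250) = 400
Equilibrium: Y = 400 + 0.91Y + 234.5
0.09Y = 634.5, so Y = 634.5/0.09 = 7050

Y = 7050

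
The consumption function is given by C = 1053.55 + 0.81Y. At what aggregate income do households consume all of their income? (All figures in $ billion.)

At break-even, C = Y: 1053.55 + 0.81Y = Y
0.19Y = 1053.55, so Y = 1053.55/0.19 = 5545

Y = 5545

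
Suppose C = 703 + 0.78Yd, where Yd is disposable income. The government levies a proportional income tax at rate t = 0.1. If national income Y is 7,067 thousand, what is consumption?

Yd = (1 − 0.1)(7067) = 0.9(7067) = 6360.3
C = 703 + 0.78(6360.3) = 703 + 4961.034 = 5664.034

C = 5664.034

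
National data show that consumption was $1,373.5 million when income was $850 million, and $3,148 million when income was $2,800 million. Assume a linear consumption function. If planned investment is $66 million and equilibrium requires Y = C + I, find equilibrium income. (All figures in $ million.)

MPC = (3148 − 1373.5)/(2800 − 850) = 1774.5/1950 = 0.91
a = 1373.5 − 0.91(850) = 600
Equilibrium: Y = 600 + 0.91Y + 66
0.09Y = 666, so Y = 666/0.09 = 7400

Y = 7400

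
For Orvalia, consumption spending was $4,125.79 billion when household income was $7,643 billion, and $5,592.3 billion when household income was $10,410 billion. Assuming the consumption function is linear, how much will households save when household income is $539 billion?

S = 178.33

MPC = (5592.3 − 4125.79)/(10410 − 7643) = 1466.51/2767 = 0.53
a = 4125.79 − 0.53(7643) = 4125.79 − 4050.79 = 75
C = 75 + 0.53(539) = 360.67
S = 539 − 360.67 = 178.33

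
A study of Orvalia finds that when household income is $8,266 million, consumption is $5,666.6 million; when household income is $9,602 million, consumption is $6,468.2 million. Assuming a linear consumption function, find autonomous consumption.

a = 707

MPC = ΔC/ΔY = (6468.2 − 5666.6)/(9602 − 8266) = 801.6/1336 = 0.6
a = C − MPC·Y = 5666.6 − 0.6(8266) = 5666.6 − 4959.6 = 707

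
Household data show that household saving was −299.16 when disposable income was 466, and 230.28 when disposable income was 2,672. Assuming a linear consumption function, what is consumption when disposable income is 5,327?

C = 4459.52

MPS = ΔS/ΔY = (230.28 − (-299.16))/(2672 − 466) = 529.44/2206 = 0.24
MPC = 1 − MPS = 0.76
Autonomous saving = -299.16 − 0.24(466) = -411, so a = 411
C = 411 + 0.76(5327) = 411 + 4048.52 = 4459.52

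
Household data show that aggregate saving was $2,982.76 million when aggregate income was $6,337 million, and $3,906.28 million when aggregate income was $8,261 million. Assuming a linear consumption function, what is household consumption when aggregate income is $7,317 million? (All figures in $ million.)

MPS = ΔS/ΔY = (3906.28 − 2982.76)/(8261 − 6337) = 923.52/1924 = 0.48
MPC = 1 − MPS = 0.52
Autonomous saving = 2982.76 − 0.48(6337) = -59, so a = 59
C = 59 + 0.52(7317) = 59 + 3804.84 = 3863.84

C = 3863.84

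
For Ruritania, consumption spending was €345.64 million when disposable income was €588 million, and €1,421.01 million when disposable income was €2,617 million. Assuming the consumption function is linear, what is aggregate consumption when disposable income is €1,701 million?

C = 935.53

MPC = (1421.01 − 345.64)/(2617 − 588) = 1075.37/2029 = 0.53
a = 345.64 − 0.53(588) = 345.64 − 311.64 = 34
C = 34 + 0.53(1701) = 34 + 901.53 = 935.53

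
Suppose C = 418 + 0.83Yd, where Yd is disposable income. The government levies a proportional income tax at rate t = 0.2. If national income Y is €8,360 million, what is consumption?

C = 5969.04

Yd = (1 − 0.2)(8360) = 0.8(8360) = 6688
C = 418 + 0.83(6688) = 418 + 5551.04 = 5969.04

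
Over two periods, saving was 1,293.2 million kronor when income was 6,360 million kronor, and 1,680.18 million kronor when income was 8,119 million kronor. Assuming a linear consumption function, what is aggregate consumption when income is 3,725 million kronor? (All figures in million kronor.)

C = 3011.5

MPS = ΔS/ΔY = (1680.18 − 1293.2)/(8119 − 6360) = 386.98/1759 = 0.22
MPC = 1 − MPS = 0.78
Autonomous saving = 1293.2 − 0.22(6360) = -106, so a = 106
C = 106 + 0.78(3725) = 106 + 2905.5 = 3011.5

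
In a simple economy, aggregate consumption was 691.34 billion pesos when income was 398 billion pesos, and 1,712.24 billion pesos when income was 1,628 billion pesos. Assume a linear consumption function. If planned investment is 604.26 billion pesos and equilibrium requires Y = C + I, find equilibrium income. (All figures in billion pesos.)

MPC = (1712.24 − 691.34)/(1628 − 398) = 1020.9/1230 = 0.83
a = 691.34 − 0.83(398) = 361
Equilibrium: Y = 361 + 0.83Y + 604.26
0.17Y = 965.26, so Y = 965.26/0.17 = 5678

Y = 5678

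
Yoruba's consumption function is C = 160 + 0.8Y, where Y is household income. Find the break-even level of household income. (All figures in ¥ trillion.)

At break-even, C = Y: 160 + 0.8Y = Y
0.2Y = 160, so Y = 160/0.2 = 800

Y = 800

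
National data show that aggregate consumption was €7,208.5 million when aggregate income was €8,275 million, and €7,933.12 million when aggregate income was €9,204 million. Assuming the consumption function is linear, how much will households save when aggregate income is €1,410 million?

MPC = (7933.12 − 7208.5)/(9204 − 8275) = 724.62/929 = 0.78
a = 7208.5 − 0.78(8275) = 7208.5 − 6454.5 = 754
C = 754 + 0.78(1410) = 1853.8
S = 1410 − 1853.8 = -443.8

S = -443.8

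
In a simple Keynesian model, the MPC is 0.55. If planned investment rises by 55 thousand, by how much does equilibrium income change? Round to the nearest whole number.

The multiplier is 1/(1 − MPC) = 1/0.45.
ΔY = 55/0.45 = 122.22 ≈ 122

ΔY ≈ 122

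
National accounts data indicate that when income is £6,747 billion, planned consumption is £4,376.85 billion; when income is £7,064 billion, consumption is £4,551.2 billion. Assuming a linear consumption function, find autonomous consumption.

a = 666

MPC = ΔC/ΔY = (4551.2 − 4376.85)/(7064 − 6747) = 174.35/317 = 0.55
a = C − MPC·Y = 4376.85 − 0.55(6747) = 4376.85 − 3710.85 = 666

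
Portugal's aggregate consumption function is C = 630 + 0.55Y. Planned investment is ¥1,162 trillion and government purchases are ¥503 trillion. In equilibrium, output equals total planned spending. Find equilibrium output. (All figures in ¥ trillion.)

Y = C + I + G = 630 + 0.55Y + 1162 + 503
Y − 0.55Y = 2295
0.45Y = 2295, so Y = 2295/0.45 = 5100

Y = 5100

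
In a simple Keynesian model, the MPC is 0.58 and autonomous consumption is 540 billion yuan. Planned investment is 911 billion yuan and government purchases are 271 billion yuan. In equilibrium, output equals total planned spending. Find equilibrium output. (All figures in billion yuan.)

Y = C + I + G = 540 + 0.58Y + 911 + 271
Y − 0.58Y = 1722
0.42Y = 1722, so Y = 1722/0.42 = 4100

Y = 4100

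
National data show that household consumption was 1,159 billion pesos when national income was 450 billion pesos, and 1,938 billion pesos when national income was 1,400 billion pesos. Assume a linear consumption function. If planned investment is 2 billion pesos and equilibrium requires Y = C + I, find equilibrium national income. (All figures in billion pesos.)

Y = 4400

MPC = (1938 − 1159)/(1400 − 450) = 779/950 = 0.82
a = 1159 − 0.82(450) = 790
Equilibrium: Y = 790 + 0.82Y + 2
0.18Y = 792, so Y = 792/0.18 = 4400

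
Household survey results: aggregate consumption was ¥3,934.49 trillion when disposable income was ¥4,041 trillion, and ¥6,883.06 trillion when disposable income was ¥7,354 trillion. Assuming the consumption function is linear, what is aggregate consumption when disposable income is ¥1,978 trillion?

C = 2098.42

MPC = (6883.06 − 3934.49)/(7354 − 4041) = 2948.57/3313 = 0.89
a = 3934.49 − 0.89(4041) = 3934.49 − 3596.49 = 338
C = 338 + 0.89(1978) = 338 + 1760.42 = 2098.42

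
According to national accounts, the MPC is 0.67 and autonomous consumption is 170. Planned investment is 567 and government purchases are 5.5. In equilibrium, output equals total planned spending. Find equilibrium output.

Y = 2250

Y = C + I + G = 170 + 0.67Y + 567 + 5.5
Y − 0.67Y = 742.5
0.33Y = 742.5, so Y = 742.5/0.33 = 2250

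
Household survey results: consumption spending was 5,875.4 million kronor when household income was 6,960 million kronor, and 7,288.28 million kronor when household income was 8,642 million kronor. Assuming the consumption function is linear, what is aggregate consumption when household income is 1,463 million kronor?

C = 1257.92

MPC = (7288.28 − 5875.4)/(8642 − 6960) = 1412.88/1682 = 0.84
a = 5875.4 − 0.84(6960) = 5875.4 − 5846.4 = 29
C = 29 + 0.84(1463) = 29 + 1228.92 = 1257.92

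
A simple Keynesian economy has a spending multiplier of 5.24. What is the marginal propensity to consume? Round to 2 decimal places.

MPC = 0.81

k = 1/(1 − MPC), so 1 − MPC = 1/k = 1/5.24 = 0.1908
MPC = 1 − 0.1908 = 0.81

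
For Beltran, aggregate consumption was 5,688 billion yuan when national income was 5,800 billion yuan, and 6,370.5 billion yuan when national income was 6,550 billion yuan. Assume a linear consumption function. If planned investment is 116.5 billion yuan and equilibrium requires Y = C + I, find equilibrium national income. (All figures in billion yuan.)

Y = 5850

MPC = (6370.5 − 5688)/(6550 − 5800) = 682.5/750 = 0.91
a = 5688 − 0.91(5800) = 410
Equilibrium: Y = 410 + 0.91Y + 116.5
0.09Y = 526.5, so Y = 526.5/0.09 = 5850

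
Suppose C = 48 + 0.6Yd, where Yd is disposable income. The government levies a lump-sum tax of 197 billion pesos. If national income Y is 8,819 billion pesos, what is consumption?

Yd = Y − T = 8819 − 197 = 8622
C = 48 + 0.6(8622) = 48 + 5173.2 = 5221.2

C = 5221.2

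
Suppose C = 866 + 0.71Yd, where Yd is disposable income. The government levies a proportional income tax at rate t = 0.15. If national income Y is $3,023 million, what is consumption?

C = 2690.3805

Yd = (1 − 0.15)(3023) = 0.85(3023) = 2569.55
C = 866 + 0.71(2569.55) = 866 + 1824.3805 = 2690.3805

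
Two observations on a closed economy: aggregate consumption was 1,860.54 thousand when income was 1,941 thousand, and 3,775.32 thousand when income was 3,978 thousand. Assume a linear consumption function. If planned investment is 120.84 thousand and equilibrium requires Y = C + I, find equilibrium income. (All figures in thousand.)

MPC = (3775.32 − 1860.54)/(3978 − 1941) = 1914.78/2037 = 0.94
a = 1860.54 − 0.94(1941) = 36
Equilibrium: Y = 36 + 0.94Y + 120.84
0.06Y = 156.84, so Y = 156.84/0.06 = 2614

Y = 2614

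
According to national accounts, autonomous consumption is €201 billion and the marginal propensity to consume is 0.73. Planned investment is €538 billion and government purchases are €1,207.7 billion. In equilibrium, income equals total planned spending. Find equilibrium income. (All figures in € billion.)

Y = 7210

Y = C + I + G = 201 + 0.73Y + 538 + 1207.7
Y − 0.73Y = 1946.7
0.27Y = 1946.7, so Y = 1946.7/0.27 = 7210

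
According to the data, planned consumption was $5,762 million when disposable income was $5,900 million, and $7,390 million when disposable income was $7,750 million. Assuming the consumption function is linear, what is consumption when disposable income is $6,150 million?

MPC = (7390 − 5762)/(7750 − 5900) = 1628/1850 = 0.88
a = 5762 − 0.88(5900) = 5762 − 5192 = 570
C = 570 + 0.88(6150) = 570 + 5412 = 5982

C = 5982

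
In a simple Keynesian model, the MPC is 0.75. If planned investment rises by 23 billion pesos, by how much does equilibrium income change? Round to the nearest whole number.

ΔY ≈ 92

The multiplier is 1/(1 − MPC) = 1/0.25.
ΔY = 23/0.25 = 92.00 ≈ 92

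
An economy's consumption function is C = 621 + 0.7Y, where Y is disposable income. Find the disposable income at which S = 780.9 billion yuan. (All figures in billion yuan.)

S = Y − C = -621 + 0.3Y
-621 + 0.3Y = 780.9, so 0.3Y = 1401.9 and Y = 4673

Y = 4673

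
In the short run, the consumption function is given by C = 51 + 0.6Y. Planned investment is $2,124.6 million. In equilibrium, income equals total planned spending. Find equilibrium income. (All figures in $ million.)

Y = 5439

Y = C + I = 51 + 0.6Y + 2124.6
Y − 0.6Y = 2175.6
0.4Y = 2175.6, so Y = 2175.6/0.4 = 5439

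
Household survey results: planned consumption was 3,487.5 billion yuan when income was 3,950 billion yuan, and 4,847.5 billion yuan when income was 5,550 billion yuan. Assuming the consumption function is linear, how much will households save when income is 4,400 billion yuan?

MPC = (4847.5 − 3487.5)/(5550 − 3950) = 1360/1600 = 0.85
a = 3487.5 − 0.85(3950) = 3487.5 − 3357.5 = 130
C = 130 + 0.85(4400) = 3870
S = 4400 − 3870 = 530

S = 530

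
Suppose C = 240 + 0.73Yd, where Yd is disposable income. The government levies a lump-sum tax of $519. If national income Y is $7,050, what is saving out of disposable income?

S = 1523.37

Yd = Y − T = 7050 − 519 = 6531
C = 240 + 0.73(6531) = 240 + 4767.63 = 5007.63
S = Yd − C = 6531 − 5007.63 = 1523.37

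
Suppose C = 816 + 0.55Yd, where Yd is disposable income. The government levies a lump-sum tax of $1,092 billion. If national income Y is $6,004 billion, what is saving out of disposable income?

Yd = Y − T = 6004 − 1092 = 4912
C = 816 + 0.55(4912) = 816 + 2701.6 = 3517.6
S = Yd − C = 4912 − 3517.6 = 1394.4

S = 1394.4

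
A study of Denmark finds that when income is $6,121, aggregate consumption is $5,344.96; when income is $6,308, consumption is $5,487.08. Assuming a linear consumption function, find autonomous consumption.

a = 693

MPC = ΔC/ΔY = (5487.08 − 5344.96)/(6308 − 6121) = 142.12/187 = 0.76
a = C − MPC·Y = 5344.96 − 0.76(6121) = 5344.96 − 4651.96 = 693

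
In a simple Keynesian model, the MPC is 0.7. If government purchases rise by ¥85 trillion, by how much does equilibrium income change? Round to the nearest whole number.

The multiplier is 1/(1 − MPC) = 1/0.3.
ΔY = 85/0.3 = 283.33 ≈ 283

ΔY ≈ 283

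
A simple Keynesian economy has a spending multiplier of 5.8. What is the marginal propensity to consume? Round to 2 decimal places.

k = 1/(1 − MPC), so 1 − MPC = 1/k = 1/5.8 = 0.1724
MPC = 1 − 0.1724 = 0.83

MPC = 0.83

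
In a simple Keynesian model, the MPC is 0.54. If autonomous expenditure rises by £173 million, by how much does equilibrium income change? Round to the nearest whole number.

The multiplier is 1/(1 − MPC) = 1/0.46.
ΔY = 173/0.46 = 376.09 ≈ 376

ΔY ≈ 376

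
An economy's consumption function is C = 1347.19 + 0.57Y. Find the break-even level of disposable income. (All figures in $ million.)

At break-even, C = Y: 1347.19 + 0.57Y = Y
0.43Y = 1347.19, so Y = 1347.19/0.43 = 3133

Y = 3133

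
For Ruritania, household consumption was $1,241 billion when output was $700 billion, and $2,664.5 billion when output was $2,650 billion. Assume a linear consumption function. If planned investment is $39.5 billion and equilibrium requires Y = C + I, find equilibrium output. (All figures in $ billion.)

Y = 2850

MPC = (2664.5 − 1241)/(2650 − 700) = 1423.5/1950 = 0.73
a = 1241 − 0.73(700) = 730
Equilibrium: Y = 730 + 0.73Y + 39.5
0.27Y = 769.5, so Y = 769.5/0.27 = 2850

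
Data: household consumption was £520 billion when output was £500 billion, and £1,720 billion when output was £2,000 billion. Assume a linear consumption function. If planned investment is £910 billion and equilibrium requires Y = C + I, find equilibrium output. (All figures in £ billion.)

MPC = (1720 − 520)/(2000 − 500) = 1200/1500 = 0.8
a = 520 − 0.8(500) = 120
Equilibrium: Y = 120 + 0.8Y + 910
0.2Y = 1030, so Y = 1030/0.2 = 5150

Y = 5150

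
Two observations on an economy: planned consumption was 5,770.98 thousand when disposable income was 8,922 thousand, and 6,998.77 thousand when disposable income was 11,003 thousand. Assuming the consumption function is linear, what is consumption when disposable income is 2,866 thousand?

C = 2197.94

MPC = (6998.77 − 5770.98)/(11003 − 8922) = 1227.79/2081 = 0.59
a = 5770.98 − 0.59(8922) = 5770.98 − 5263.98 = 507
C = 507 + 0.59(2866) = 507 + 1690.94 = 2197.94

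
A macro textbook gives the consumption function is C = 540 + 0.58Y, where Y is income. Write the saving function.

S = Y − C = Y − (540 + 0.58Y) = -540 + (1 − 0.58)Y

S = -540 + 0.42Y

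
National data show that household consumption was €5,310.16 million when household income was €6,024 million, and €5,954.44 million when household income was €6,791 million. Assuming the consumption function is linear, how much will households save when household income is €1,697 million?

MPC = (5954.44 − 5310.16)/(6791 − 6024) = 644.28/767 = 0.84
a = 5310.16 − 0.84(6024) = 5310.16 − 5060.16 = 250
C = 250 + 0.84(1697) = 1675.48
S = 1697 − 1675.48 = 21.52

S = 21.52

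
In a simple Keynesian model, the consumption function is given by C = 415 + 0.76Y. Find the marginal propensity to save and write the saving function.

MPS = 0.24; S = -415 + 0.24Y

MPS = 1 − MPC = 1 − 0.76 = 0.24
S = Y − C = -415 + 0.24Y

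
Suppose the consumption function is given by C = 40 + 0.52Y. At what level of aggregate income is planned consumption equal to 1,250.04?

40 + 0.52Y = 1250.04
0.52Y = 1210.04, so Y = 1210.04/0.52 = 2327

Y = 2327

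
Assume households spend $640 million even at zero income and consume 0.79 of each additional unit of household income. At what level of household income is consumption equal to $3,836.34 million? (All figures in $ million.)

Y = 4046

640 + 0.79Y = 3836.34
0.79Y = 3196.34, so Y = 3196.34/0.79 = 4046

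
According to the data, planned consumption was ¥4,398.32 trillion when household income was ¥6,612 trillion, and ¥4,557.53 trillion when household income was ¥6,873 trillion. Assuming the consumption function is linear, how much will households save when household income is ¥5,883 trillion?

S = 1929.37

MPC = (4557.53 − 4398.32)/(6873 − 6612) = 159.21/261 = 0.61
a = 4398.32 − 0.61(6612) = 4398.32 − 4033.32 = 365
C = 365 + 0.61(5883) = 3953.63
S = 5883 − 3953.63 = 1929.37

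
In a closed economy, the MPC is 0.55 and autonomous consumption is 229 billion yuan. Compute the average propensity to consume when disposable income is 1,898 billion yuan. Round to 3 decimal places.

APC = 0.671

C = 229 + 0.55(1898) = 1272.9
APC = C/Y = 1272.9/1898 = 0.671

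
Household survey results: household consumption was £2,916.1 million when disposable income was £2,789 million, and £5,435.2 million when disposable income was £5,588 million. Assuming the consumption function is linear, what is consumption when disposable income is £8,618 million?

C = 8162.2

MPC = (5435.2 − 2916.1)/(5588 − 2789) = 2519.1/2799 = 0.9
a = 2916.1 − 0.9(2789) = 2916.1 − 2510.1 = 406
C = 406 + 0.9(8618) = 406 + 7756.2 = 8162.2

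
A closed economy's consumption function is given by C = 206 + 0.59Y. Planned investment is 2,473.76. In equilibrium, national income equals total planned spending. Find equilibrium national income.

Y = C + I = 206 + 0.59Y + 2473.76
Y − 0.59Y = 2679.76
0.41Y = 2679.76, so Y = 2679.76/0.41 = 6536

Y = 6536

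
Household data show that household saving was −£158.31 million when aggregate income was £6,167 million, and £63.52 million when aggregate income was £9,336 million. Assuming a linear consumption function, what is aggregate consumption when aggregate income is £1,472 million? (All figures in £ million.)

MPS = ΔS/ΔY = (63.52 − (-158.31))/(9336 − 6167) = 221.83/3169 = 0.07
MPC = 1 − MPS = 0.93
Autonomous saving = -158.31 − 0.07(6167) = -590, so a = 590
C = 590 + 0.93(1472) = 590 + 1368.96 = 1958.96

C = 1958.96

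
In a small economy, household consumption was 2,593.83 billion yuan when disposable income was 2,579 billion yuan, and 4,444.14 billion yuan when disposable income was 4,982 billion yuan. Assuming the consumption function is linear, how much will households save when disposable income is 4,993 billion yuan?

S = 540.39

MPC = (4444.14 − 2593.83)/(4982 − 2579) = 1850.31/2403 = 0.77
a = 2593.83 − 0.77(2579) = 2593.83 − 1985.83 = 608
C = 608 + 0.77(4993) = 4452.61
S = 4993 − 4452.61 = 540.39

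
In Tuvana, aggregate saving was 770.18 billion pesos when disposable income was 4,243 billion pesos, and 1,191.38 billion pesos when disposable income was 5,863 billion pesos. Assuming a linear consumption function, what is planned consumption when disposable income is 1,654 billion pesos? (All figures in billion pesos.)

C = 1556.96

MPS = ΔS/ΔY = (1191.38 − 770.18)/(5863 − 4243) = 421.2/1620 = 0.26
MPC = 1 − MPS = 0.74
Autonomous saving = 770.18 − 0.26(4243) = -333, so a = 333
C = 333 + 0.74(1654) = 333 + 1223.96 = 1556.96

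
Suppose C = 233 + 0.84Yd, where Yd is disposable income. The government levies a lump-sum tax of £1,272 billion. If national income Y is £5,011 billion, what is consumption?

C = 3373.76

Yd = Y − T = 5011 − 1272 = 3739
C = 233 + 0.84(3739) = 233 + 3140.76 = 3373.76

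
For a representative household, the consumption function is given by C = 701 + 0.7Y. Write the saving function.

S = Y − C = Y − (701 + 0.7Y) = -701 + (1 − 0.7)Y

S = -701 + 0.3Y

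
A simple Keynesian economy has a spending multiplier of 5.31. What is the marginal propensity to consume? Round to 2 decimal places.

k = 1/(1 − MPC), so 1 − MPC = 1/k = 1/5.31 = 0.1883
MPC = 1 − 0.1883 = 0.81

MPC = 0.81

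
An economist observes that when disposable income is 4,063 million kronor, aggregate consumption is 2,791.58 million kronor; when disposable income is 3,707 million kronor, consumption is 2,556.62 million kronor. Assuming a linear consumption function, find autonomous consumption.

a = 110

MPC = ΔC/ΔY = (2791.58 − 2556.62)/(4063 − 3707) = 234.96/356 = 0.66
a = C − MPC·Y = 2556.62 − 0.66(3707) = 2556.62 − 2446.62 = 110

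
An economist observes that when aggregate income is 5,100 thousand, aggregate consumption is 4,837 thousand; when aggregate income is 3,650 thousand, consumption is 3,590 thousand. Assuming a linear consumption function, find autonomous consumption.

MPC = ΔC/ΔY = (4837 − 3590)/(5100 − 3650) = 1247/1450 = 0.86
a = C − MPC·Y = 3590 − 0.86(3650) = 3590 − 3139 = 451

a = 451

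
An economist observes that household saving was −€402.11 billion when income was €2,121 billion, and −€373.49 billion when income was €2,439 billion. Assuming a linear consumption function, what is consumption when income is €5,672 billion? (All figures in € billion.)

C = 5754.52

MPS = ΔS/ΔY = (-373.49 − (-402.11))/(2439 − 2121) = 28.62/318 = 0.09
MPC = 1 − MPS = 0.91
Autonomous saving = -402.11 − 0.09(2121) = -593, so a = 593
C = 593 + 0.91(5672) = 593 + 5161.52 = 5754.52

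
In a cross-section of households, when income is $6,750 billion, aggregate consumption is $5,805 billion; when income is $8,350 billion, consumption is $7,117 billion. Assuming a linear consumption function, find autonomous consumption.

a = 270

MPC = ΔC/ΔY = (7117 − 5805)/(8350 − 6750) = 1312/1600 = 0.82
a = C − MPC·Y = 5805 − 0.82(6750) = 5805 − 5535 = 270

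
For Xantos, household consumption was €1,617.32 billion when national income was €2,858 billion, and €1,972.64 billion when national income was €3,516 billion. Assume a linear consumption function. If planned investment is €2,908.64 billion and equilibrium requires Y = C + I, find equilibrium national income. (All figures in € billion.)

Y = 6484

MPC = (1972.64 − 1617.32)/(3516 − 2858) = 355.32/658 = 0.54
a = 1617.32 − 0.54(2858) = 74
Equilibrium: Y = 74 + 0.54Y + 2908.64
0.46Y = 2982.64, so Y = 2982.64/0.46 = 6484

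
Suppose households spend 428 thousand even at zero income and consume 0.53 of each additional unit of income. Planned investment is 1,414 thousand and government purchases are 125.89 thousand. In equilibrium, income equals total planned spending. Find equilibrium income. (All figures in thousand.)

Y = C + I + G = 428 + 0.53Y + 1414 + 125.89
Y − 0.53Y = 1967.89
0.47Y = 1967.89, so Y = 1967.89/0.47 = 4187

Y = 4187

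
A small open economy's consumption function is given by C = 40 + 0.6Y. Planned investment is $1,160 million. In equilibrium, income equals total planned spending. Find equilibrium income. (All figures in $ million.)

Y = 3000

Y = C + I = 40 + 0.6Y + 1160
Y − 0.6Y = 1200
0.4Y = 1200, so Y = 1200/0.4 = 3000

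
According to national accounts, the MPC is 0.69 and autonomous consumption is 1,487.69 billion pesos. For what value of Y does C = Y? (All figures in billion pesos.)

Y = 4799

At break-even, C = Y: 1487.69 + 0.69Y = Y
0.31Y = 1487.69, so Y = 1487.69/0.31 = 4799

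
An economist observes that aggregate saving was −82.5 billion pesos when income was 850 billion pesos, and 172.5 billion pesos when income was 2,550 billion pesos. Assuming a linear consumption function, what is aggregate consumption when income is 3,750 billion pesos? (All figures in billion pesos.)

C = 3397.5

MPS = ΔS/ΔY = (172.5 − (-82.5))/(2550 − 850) = 255/1700 = 0.15
MPC = 1 − MPS = 0.85
Autonomous saving = -82.5 − 0.15(850) = -210, so a = 210
C = 210 + 0.85(3750) = 210 + 3187.5 = 3397.5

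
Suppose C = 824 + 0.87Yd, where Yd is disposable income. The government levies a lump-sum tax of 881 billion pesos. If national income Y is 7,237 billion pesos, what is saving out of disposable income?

Yd = Y − T = 7237 − 881 = 6356
C = 824 + 0.87(6356) = 824 + 5529.72 = 6353.72
S = Yd − C = 6356 − 6353.72 = 2.28

S = 2.28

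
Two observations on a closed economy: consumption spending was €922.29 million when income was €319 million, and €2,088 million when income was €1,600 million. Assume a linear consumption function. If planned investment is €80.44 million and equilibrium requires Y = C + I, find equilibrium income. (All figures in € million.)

MPC = (2088 − 922.29)/(1600 − 319) = 1165.71/1281 = 0.91
a = 922.29 − 0.91(319) = 632
Equilibrium: Y = 632 + 0.91Y + 80.44
0.09Y = 712.44, so Y = 712.44/0.09 = 7916

Y = 7916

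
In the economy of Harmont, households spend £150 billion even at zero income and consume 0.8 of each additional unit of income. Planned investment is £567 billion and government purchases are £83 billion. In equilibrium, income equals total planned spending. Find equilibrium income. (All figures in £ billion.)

Y = 4000

Y = C + I + G = 150 + 0.8Y + 567 + 83
Y − 0.8Y = 800
0.2Y = 800, so Y = 800/0.2 = 4000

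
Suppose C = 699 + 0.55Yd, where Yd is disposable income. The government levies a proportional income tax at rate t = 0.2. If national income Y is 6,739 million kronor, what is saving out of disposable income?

S = 1727.04

Yd = (1 − 0.2)(6739) = 0.8(6739) = 5391.2
C = 699 + 0.55(5391.2) = 699 + 2965.16 = 3664.16
S = Yd − C = 5391.2 − 3664.16 = 1727.04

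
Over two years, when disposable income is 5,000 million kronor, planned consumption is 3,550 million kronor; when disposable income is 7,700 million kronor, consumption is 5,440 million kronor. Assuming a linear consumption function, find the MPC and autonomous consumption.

MPC = ΔC/ΔY = (5440 − 3550)/(7700 − 5000) = 1890/2700 = 0.7
a = C − MPC·Y = 3550 − 0.7(5000) = 3550 − 3500 = 50

MPC = 0.7; a = 50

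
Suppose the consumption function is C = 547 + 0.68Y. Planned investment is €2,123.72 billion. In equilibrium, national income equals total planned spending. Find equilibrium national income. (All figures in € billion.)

Y = 8346

Y = C + I = 547 + 0.68Y + 2123.72
Y − 0.68Y = 2670.72
0.32Y = 2670.72, so Y = 2670.72/0.32 = 8346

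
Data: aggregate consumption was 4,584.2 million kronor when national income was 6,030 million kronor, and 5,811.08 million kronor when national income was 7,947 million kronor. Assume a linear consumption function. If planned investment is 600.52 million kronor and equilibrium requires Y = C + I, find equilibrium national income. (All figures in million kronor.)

Y = 3682

MPC = (5811.08 − 4584.2)/(7947 − 6030) = 1226.88/1917 = 0.64
a = 4584.2 − 0.64(6030) = 725
Equilibrium: Y = 725 + 0.64Y + 600.52
0.36Y = 1325.52, so Y = 1325.52/0.36 = 3682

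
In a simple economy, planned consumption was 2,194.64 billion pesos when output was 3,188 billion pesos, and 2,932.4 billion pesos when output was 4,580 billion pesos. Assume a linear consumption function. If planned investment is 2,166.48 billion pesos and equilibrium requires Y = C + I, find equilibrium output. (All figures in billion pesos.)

Y = 5684

MPC = (2932.4 − 2194.64)/(4580 − 3188) = 737.76/1392 = 0.53
a = 2194.64 − 0.53(3188) = 505
Equilibrium: Y = 505 + 0.53Y + 2166.48
0.47Y = 2671.48, so Y = 2671.48/0.47 = 5684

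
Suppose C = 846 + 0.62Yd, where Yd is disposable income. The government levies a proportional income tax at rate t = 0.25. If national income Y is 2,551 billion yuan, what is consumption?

C = 2032.215

Yd = (1 − 0.25)(2551) = 0.75(2551) = 1913.25
C = 846 + 0.62(1913.25) = 846 + 1186.215 = 2032.215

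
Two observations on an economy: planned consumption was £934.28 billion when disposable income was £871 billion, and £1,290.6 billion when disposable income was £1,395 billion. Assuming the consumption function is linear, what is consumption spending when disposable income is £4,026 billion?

MPC = (1290.6 − 934.28)/(1395 − 871) = 356.32/524 = 0.68
a = 934.28 − 0.68(871) = 934.28 − 592.28 = 342
C = 342 + 0.68(4026) = 342 + 2737.68 = 3079.68

C = 3079.68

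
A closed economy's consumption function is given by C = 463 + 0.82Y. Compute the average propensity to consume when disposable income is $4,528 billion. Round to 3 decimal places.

C = 463 + 0.82(4528) = 4175.96
APC = C/Y = 4175.96/4528 = 0.922

APC = 0.922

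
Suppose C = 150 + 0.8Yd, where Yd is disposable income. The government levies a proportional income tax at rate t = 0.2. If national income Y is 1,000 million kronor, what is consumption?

Yd = (1 − 0.2)(1000) = 0.8(1000) = 800
C = 150 + 0.8(800) = 150 + 640 = 790

C = 790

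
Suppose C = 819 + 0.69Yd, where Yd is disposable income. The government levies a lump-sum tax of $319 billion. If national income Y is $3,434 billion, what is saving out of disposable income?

S = 146.65

Yd = Y − T = 3434 − 319 = 3115
C = 819 + 0.69(3115) = 819 + 2149.35 = 2968.35
S = Yd − C = 3115 − 2968.35 = 146.65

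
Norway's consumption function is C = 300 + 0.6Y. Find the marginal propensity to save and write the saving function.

MPS = 0.4; S = -300 + 0.4Y

MPS = 1 − MPC = 1 − 0.6 = 0.4
S = Y − C = -300 + 0.4Y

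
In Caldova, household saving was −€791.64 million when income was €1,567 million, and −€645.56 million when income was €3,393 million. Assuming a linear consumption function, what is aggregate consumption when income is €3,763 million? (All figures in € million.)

MPS = ΔS/ΔY = (-645.56 − (-791.64))/(3393 − 1567) = 146.08/1826 = 0.08
MPC = 1 − MPS = 0.92
Autonomous saving = -791.64 − 0.08(1567) = -917, so a = 917
C = 917 + 0.92(3763) = 917 + 3461.96 = 4378.96

C = 4378.96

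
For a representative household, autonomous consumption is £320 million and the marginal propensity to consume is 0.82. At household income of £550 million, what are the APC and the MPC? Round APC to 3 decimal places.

APC = 1.402; MPC = 0.82

MPC = 0.82 (the slope of the consumption function)
C = 320 + 0.82(550) = 771, so APC = 771/550 = 1.402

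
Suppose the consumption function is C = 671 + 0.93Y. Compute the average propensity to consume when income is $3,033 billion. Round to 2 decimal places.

C = 671 + 0.93(3033) = 3491.69
APC = C/Y = 3491.69/3033 = 1.15

APC = 1.15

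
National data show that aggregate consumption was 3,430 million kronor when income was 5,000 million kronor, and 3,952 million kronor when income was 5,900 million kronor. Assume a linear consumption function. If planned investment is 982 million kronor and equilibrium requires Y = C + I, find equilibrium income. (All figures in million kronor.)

Y = 3600

MPC = (3952 − 3430)/(5900 − 5000) = 522/900 = 0.58
a = 3430 − 0.58(5000) = 530
Equilibrium: Y = 530 + 0.58Y + 982
0.42Y = 1512, so Y = 1512/0.42 = 3600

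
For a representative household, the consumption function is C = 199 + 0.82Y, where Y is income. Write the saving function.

S = -199 + 0.18Y

S = Y − C = Y − (199 + 0.82Y) = -199 + (1 − 0.82)Y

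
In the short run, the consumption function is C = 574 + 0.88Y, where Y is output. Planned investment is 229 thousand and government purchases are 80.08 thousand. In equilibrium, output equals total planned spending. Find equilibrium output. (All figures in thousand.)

Y = 7359

Y = C + I + G = 574 + 0.88Y + 229 + 80.08
Y − 0.88Y = 883.08
0.12Y = 883.08, so Y = 883.08/0.12 = 7359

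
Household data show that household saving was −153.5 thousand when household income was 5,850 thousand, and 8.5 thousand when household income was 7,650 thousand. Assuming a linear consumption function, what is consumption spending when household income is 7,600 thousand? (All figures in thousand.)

C = 7596

MPS = ΔS/ΔY = (8.5 − (-153.5))/(7650 − 5850) = 162/1800 = 0.09
MPC = 1 − MPS = 0.91
Autonomous saving = -153.5 − 0.09(5850) = -680, so a = 680
C = 680 + 0.91(7600) = 680 + 6916 = 7596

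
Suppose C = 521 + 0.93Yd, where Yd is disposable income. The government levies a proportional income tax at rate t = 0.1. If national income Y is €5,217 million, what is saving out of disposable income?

Yd = (1 − 0.1)(5217) = 0.9(5217) = 4695.3
C = 521 + 0.93(4695.3) = 521 + 4366.629 = 4887.629
S = Yd − C = 4695.3 − 4887.629 = -192.329

S = -192.329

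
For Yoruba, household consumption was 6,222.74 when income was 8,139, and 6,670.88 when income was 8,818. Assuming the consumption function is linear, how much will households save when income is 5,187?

MPC = (6670.88 − 6222.74)/(8818 − 8139) = 448.14/679 = 0.66
a = 6222.74 − 0.66(8139) = 6222.74 − 5371.74 = 851
C = 851 + 0.66(5187) = 4274.42
S = 5187 − 4274.42 = 912.58

S = 912.58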